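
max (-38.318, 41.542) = 41.542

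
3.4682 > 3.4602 True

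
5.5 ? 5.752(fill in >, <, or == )<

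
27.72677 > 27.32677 True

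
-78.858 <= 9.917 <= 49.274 True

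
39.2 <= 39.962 True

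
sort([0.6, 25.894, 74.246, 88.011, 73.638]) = [0.6, 25.894, 73.638, 74.246, 88.011]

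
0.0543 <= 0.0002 False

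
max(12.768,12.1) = 12.768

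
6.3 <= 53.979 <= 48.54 False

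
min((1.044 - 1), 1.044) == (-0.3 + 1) False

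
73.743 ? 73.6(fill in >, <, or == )>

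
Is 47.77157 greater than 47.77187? No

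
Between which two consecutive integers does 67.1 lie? 67 and 68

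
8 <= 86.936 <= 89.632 True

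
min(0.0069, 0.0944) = 0.0069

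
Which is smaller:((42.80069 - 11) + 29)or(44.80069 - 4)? (44.80069 - 4)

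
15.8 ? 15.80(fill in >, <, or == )==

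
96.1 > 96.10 False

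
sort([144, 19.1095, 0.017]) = [0.017, 19.1095, 144]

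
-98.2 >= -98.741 True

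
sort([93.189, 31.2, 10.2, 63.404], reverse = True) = [93.189, 63.404, 31.2, 10.2]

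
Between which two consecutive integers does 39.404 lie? 39 and 40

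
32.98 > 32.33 True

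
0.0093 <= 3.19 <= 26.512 True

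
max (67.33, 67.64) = 67.64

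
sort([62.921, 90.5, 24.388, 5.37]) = [5.37, 24.388, 62.921, 90.5]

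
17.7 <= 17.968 True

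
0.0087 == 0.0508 False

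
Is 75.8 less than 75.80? No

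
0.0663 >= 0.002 True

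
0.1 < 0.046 False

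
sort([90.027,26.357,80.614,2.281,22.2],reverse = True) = [90.027,80.614,26.357,22.2,2.281]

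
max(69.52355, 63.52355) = 69.52355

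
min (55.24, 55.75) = 55.24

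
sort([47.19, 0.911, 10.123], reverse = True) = [47.19, 10.123, 0.911]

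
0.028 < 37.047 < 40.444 True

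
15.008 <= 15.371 True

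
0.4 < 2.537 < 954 True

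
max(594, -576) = 594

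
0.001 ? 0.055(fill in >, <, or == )<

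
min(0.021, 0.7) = 0.021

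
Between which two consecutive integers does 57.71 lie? 57 and 58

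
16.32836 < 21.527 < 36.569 True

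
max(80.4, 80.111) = 80.4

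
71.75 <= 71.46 False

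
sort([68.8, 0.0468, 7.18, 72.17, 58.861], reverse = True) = [72.17, 68.8, 58.861, 7.18, 0.0468]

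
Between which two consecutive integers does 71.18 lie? 71 and 72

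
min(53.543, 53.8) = 53.543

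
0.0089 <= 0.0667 True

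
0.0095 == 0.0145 False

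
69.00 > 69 False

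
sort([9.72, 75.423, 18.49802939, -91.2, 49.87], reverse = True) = [75.423, 49.87, 18.49802939, 9.72, -91.2]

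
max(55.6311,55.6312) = 55.6312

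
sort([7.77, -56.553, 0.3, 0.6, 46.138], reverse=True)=[46.138, 7.77, 0.6, 0.3, -56.553]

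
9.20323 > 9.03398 True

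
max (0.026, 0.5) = 0.5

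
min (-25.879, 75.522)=-25.879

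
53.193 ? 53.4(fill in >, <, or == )<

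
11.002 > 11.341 False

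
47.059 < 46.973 False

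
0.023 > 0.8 False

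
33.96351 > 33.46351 True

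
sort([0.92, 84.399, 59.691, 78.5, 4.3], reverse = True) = [84.399, 78.5, 59.691, 4.3, 0.92]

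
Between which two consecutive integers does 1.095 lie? 1 and 2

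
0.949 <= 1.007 True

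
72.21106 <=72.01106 False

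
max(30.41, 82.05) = 82.05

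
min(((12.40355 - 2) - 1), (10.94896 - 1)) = 9.40355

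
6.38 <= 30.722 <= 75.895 True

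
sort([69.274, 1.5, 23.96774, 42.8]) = [1.5, 23.96774, 42.8, 69.274]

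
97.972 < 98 True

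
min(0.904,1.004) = 0.904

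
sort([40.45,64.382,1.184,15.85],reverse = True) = [64.382,40.45,15.85,1.184]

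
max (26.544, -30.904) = 26.544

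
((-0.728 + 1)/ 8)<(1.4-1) True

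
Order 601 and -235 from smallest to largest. -235, 601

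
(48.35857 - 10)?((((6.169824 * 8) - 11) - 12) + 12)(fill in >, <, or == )<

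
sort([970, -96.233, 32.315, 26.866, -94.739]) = [-96.233, -94.739, 26.866, 32.315, 970]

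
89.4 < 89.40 False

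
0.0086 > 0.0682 False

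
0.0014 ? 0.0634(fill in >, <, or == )<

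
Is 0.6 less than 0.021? No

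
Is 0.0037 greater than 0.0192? No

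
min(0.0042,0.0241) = 0.0042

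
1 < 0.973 False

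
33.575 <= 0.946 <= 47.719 False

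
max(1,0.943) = 1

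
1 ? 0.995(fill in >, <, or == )>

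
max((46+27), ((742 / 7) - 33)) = 73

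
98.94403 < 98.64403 False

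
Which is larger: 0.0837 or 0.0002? 0.0837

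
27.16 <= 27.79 True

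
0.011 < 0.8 True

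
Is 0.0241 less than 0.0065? No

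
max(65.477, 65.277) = 65.477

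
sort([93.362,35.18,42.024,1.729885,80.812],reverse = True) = [93.362,80.812,42.024,35.18,1.729885]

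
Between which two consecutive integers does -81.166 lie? -82 and -81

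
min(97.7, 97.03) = 97.03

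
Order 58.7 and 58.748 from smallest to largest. 58.7, 58.748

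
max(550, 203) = 550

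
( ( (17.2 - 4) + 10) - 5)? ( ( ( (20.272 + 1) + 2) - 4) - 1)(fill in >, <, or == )<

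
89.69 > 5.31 True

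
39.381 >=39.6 False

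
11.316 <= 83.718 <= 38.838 False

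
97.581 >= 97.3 True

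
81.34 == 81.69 False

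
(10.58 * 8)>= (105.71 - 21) False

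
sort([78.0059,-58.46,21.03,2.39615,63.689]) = [-58.46,2.39615,21.03,63.689,78.0059]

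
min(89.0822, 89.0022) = 89.0022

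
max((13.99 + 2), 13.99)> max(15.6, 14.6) True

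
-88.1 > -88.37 True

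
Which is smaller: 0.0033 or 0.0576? 0.0033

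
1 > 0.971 True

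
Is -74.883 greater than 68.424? No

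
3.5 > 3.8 False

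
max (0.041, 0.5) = 0.5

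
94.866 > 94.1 True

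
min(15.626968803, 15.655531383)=15.626968803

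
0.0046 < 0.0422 True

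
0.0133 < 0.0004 False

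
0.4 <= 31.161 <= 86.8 True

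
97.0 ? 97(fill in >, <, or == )==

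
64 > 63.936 True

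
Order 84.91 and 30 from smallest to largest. 30, 84.91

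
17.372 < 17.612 True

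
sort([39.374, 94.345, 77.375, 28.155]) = [28.155, 39.374, 77.375, 94.345]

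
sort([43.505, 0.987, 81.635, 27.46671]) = [0.987, 27.46671, 43.505, 81.635]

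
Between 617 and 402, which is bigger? 617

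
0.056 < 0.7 True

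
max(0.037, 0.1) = 0.1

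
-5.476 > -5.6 True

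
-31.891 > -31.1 False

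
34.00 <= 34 True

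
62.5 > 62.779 False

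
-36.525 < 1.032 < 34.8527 True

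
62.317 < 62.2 False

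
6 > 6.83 False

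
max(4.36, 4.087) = 4.36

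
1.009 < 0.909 False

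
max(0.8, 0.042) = 0.8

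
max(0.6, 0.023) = 0.6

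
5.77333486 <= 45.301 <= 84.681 True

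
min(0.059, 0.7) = 0.059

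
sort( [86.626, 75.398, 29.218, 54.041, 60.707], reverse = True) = [86.626, 75.398, 60.707, 54.041, 29.218]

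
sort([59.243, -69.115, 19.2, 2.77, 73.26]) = [-69.115, 2.77, 19.2, 59.243, 73.26]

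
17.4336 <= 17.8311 True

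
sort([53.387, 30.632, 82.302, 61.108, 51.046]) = [30.632, 51.046, 53.387, 61.108, 82.302]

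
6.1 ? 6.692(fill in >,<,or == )<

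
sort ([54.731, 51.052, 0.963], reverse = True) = [54.731, 51.052, 0.963]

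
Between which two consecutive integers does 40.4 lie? 40 and 41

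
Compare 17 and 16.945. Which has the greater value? 17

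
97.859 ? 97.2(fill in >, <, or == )>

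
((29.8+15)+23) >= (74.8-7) True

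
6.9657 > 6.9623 True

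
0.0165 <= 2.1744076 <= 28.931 True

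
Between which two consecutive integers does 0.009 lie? 0 and 1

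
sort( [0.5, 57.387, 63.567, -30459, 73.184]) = [-30459, 0.5, 57.387, 63.567, 73.184]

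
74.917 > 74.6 True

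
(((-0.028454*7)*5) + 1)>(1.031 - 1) False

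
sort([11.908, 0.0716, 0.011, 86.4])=[0.011, 0.0716, 11.908, 86.4]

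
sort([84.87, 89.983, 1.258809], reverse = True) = [89.983, 84.87, 1.258809]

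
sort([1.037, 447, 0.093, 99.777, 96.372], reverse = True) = [447, 99.777, 96.372, 1.037, 0.093]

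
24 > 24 False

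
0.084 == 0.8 False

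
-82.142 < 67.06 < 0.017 False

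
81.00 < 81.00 False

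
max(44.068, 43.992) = 44.068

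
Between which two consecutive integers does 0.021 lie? 0 and 1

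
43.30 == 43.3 True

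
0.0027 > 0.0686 False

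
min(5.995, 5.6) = 5.6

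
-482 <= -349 True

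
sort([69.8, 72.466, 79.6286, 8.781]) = [8.781, 69.8, 72.466, 79.6286]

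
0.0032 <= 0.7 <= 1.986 True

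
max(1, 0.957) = 1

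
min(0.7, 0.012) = 0.012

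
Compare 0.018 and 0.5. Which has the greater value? 0.5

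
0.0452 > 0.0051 True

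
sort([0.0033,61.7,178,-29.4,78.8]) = [-29.4,0.0033,61.7,78.8,178]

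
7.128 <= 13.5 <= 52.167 True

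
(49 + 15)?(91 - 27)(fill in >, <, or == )==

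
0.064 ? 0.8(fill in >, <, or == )<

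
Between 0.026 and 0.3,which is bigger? 0.3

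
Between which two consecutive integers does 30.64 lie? 30 and 31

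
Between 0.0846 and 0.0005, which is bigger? 0.0846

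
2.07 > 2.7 False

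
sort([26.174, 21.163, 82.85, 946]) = [21.163, 26.174, 82.85, 946]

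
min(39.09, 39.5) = 39.09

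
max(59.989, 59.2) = 59.989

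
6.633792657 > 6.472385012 True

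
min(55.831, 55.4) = 55.4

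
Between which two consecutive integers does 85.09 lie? 85 and 86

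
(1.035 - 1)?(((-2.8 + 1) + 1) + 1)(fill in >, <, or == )<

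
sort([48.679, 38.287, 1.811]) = [1.811, 38.287, 48.679]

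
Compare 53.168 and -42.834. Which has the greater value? 53.168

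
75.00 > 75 False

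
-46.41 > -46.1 False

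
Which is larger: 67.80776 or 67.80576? 67.80776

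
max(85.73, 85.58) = 85.73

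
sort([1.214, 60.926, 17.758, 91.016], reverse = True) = [91.016, 60.926, 17.758, 1.214]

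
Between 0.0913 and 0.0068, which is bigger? 0.0913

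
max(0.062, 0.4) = 0.4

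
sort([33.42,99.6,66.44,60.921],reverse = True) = [99.6,66.44,60.921,33.42]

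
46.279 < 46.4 True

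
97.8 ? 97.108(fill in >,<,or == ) >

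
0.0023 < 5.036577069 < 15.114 True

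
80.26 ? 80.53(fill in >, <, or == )<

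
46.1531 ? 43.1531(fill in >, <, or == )>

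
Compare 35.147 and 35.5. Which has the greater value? 35.5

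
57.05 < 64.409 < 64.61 True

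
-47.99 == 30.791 False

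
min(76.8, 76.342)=76.342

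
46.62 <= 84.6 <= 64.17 False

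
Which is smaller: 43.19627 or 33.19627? 33.19627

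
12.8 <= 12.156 False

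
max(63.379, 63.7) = 63.7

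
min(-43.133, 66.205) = -43.133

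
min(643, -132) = -132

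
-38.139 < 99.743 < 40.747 False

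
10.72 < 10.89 True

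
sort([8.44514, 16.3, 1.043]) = [1.043, 8.44514, 16.3]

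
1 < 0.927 False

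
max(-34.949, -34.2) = -34.2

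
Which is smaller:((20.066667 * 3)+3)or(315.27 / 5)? (315.27 / 5)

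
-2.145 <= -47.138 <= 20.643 False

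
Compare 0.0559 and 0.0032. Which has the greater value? 0.0559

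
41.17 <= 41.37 True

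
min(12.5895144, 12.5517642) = 12.5517642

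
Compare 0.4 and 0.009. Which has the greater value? 0.4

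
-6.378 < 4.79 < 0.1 False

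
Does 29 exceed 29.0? No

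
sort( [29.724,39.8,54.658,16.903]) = [16.903,29.724,39.8,54.658]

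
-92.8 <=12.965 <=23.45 True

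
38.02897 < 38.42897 True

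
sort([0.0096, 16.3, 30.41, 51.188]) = [0.0096, 16.3, 30.41, 51.188]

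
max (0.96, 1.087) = 1.087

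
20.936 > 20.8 True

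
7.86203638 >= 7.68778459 True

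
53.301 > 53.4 False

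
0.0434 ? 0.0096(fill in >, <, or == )>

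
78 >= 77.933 True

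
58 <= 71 True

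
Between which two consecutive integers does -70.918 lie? -71 and -70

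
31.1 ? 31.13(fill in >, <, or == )<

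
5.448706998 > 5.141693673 True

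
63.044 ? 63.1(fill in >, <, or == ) <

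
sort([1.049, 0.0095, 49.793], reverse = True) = [49.793, 1.049, 0.0095]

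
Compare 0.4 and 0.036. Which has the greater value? 0.4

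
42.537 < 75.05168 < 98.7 True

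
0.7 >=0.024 True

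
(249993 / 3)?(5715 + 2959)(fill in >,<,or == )>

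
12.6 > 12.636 False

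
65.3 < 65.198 False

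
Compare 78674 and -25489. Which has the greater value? 78674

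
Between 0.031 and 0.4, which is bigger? 0.4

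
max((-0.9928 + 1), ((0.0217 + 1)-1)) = 0.0217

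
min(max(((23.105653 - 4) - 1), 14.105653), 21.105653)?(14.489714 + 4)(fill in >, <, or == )<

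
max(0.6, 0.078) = 0.6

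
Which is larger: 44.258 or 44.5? 44.5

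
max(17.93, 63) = 63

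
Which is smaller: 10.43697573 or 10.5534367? 10.43697573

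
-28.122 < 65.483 True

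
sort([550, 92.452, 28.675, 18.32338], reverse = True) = [550, 92.452, 28.675, 18.32338]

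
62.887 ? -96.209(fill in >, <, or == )>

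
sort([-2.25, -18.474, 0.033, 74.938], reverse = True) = [74.938, 0.033, -2.25, -18.474]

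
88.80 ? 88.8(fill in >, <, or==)==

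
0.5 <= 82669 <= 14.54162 False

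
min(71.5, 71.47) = 71.47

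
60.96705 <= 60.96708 True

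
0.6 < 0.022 False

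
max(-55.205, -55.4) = -55.205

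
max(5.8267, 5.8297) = 5.8297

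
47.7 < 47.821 True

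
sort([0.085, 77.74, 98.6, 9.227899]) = [0.085, 9.227899, 77.74, 98.6]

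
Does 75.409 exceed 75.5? No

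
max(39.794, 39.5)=39.794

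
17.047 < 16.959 False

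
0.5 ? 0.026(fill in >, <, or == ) >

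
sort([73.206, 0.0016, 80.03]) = [0.0016, 73.206, 80.03]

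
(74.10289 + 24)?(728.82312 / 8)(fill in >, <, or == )>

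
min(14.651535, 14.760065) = 14.651535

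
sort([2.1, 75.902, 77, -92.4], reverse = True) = [77, 75.902, 2.1, -92.4]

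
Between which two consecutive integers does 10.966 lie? 10 and 11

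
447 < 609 True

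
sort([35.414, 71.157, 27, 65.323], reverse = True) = [71.157, 65.323, 35.414, 27]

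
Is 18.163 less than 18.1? No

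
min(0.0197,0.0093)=0.0093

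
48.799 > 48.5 True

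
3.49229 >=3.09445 True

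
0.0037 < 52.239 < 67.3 True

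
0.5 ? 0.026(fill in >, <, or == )>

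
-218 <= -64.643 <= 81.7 True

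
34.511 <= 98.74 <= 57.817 False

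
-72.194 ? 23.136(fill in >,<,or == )<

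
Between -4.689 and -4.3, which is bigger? -4.3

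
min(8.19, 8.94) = 8.19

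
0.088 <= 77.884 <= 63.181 False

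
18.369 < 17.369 False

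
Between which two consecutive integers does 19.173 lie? 19 and 20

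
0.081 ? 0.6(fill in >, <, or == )<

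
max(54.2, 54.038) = 54.2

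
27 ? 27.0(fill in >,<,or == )==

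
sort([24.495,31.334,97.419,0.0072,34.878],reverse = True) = [97.419,34.878,31.334,24.495,0.0072]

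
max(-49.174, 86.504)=86.504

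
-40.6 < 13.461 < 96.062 True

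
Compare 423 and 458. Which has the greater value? 458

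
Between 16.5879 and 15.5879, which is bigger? 16.5879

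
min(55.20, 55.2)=55.20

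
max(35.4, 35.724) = 35.724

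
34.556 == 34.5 False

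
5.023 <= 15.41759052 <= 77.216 True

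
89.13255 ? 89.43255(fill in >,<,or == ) <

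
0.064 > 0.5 False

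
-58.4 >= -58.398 False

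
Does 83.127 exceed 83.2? No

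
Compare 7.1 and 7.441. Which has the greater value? 7.441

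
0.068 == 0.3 False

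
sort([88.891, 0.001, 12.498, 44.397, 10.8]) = [0.001, 10.8, 12.498, 44.397, 88.891]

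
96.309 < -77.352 False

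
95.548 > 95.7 False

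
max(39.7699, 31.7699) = 39.7699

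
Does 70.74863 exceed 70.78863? No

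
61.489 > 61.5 False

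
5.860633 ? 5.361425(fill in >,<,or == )>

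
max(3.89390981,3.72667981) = 3.89390981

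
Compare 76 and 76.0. They are equal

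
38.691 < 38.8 True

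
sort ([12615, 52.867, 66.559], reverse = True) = [12615, 66.559, 52.867]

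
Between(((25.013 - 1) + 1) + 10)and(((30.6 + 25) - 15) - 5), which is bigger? (((30.6 + 25) - 15) - 5)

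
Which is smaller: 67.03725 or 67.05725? 67.03725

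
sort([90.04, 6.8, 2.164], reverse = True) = [90.04, 6.8, 2.164]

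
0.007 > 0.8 False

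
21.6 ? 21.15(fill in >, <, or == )>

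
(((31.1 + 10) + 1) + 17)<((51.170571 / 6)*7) True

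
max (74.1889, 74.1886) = 74.1889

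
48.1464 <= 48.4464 True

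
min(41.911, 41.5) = 41.5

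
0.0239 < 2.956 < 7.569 True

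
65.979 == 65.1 False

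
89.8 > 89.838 False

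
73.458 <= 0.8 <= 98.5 False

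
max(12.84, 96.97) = 96.97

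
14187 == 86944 False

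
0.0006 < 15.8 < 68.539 True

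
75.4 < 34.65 False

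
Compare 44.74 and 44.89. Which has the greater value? 44.89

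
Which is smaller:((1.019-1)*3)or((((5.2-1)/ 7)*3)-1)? ((1.019-1)*3)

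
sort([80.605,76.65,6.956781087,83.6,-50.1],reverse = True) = [83.6,80.605,76.65,6.956781087,-50.1]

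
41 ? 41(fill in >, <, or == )==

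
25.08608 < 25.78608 True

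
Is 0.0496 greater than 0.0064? Yes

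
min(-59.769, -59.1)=-59.769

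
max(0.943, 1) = 1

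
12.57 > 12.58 False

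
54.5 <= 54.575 True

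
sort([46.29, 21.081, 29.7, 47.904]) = [21.081, 29.7, 46.29, 47.904]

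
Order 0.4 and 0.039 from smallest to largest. 0.039, 0.4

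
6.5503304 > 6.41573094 True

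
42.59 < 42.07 False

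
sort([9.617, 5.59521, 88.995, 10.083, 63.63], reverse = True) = [88.995, 63.63, 10.083, 9.617, 5.59521]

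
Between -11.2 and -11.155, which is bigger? -11.155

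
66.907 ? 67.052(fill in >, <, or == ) <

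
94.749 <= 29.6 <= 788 False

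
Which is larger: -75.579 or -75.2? -75.2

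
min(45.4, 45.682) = 45.4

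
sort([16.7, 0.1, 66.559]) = [0.1, 16.7, 66.559]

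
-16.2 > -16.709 True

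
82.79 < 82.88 True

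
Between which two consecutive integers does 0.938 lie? 0 and 1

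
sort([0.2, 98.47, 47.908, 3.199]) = [0.2, 3.199, 47.908, 98.47]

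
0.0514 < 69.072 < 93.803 True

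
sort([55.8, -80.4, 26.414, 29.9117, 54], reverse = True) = [55.8, 54, 29.9117, 26.414, -80.4]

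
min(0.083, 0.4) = 0.083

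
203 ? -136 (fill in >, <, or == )>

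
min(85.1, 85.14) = 85.1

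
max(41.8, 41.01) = 41.8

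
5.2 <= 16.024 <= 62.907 True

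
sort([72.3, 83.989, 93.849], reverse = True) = [93.849, 83.989, 72.3]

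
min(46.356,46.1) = 46.1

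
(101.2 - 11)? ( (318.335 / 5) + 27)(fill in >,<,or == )<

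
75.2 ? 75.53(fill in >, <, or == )<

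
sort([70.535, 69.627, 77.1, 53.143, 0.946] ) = [0.946, 53.143, 69.627, 70.535, 77.1]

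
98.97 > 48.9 True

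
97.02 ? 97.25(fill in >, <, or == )<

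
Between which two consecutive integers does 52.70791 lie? 52 and 53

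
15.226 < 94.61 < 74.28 False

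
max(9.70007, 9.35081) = 9.70007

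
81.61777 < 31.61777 False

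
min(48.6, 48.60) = 48.6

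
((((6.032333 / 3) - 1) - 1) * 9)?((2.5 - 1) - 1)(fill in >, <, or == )<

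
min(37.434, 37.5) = 37.434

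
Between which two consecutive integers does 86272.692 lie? 86272 and 86273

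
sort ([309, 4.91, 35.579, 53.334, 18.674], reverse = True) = [309, 53.334, 35.579, 18.674, 4.91]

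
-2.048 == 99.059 False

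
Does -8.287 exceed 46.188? No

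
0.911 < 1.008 True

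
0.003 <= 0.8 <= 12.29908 True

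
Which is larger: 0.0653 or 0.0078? 0.0653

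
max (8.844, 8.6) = 8.844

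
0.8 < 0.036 False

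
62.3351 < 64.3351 True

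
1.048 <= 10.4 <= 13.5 True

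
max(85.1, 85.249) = 85.249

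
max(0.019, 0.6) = 0.6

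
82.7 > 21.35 True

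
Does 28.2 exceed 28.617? No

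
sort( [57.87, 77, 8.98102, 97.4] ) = [8.98102, 57.87, 77, 97.4]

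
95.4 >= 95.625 False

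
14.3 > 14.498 False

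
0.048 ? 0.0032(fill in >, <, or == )>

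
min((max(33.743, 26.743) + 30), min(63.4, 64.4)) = 63.4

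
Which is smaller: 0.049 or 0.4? 0.049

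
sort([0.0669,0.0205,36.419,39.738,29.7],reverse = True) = [39.738,36.419,29.7,0.0669,0.0205]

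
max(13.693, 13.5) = 13.693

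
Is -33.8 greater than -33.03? No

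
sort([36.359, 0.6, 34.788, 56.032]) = [0.6, 34.788, 36.359, 56.032]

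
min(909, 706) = 706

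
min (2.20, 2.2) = 2.20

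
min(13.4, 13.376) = 13.376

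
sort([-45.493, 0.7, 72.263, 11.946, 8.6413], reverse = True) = [72.263, 11.946, 8.6413, 0.7, -45.493]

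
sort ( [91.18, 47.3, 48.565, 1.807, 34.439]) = [1.807, 34.439, 47.3, 48.565, 91.18]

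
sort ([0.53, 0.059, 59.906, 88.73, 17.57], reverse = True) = [88.73, 59.906, 17.57, 0.53, 0.059]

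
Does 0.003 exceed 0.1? No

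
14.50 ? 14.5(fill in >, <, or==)==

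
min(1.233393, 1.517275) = 1.233393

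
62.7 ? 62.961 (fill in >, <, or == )<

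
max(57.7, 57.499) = 57.7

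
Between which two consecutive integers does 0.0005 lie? 0 and 1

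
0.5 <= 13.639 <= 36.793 True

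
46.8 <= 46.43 False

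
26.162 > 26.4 False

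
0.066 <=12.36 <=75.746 True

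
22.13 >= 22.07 True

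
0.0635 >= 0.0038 True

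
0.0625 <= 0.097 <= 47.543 True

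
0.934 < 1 True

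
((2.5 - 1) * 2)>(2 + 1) False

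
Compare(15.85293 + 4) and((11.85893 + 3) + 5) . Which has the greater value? ((11.85893 + 3) + 5)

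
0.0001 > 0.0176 False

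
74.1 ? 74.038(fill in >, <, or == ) >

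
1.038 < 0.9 False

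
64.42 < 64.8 True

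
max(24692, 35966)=35966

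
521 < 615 True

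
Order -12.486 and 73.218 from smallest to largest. -12.486, 73.218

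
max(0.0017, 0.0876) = 0.0876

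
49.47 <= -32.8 False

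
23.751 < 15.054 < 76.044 False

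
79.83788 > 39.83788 True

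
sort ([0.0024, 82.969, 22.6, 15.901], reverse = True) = [82.969, 22.6, 15.901, 0.0024]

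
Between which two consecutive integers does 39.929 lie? 39 and 40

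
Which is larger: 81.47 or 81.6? 81.6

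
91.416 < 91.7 True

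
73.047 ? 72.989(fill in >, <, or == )>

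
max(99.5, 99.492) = 99.5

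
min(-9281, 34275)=-9281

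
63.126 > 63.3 False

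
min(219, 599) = 219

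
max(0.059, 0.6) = 0.6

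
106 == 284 False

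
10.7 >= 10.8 False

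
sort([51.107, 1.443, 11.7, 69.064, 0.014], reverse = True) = [69.064, 51.107, 11.7, 1.443, 0.014]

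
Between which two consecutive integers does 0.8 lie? 0 and 1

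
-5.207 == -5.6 False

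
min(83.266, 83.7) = 83.266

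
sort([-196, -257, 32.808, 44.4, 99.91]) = [-257, -196, 32.808, 44.4, 99.91]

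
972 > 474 True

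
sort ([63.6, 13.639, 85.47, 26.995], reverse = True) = [85.47, 63.6, 26.995, 13.639]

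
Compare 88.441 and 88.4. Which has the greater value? 88.441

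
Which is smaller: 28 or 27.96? 27.96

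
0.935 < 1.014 True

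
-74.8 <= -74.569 True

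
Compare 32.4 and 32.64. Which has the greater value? 32.64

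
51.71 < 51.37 False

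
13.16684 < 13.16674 False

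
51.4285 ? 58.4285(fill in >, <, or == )<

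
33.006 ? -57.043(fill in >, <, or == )>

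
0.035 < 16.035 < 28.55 True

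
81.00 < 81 False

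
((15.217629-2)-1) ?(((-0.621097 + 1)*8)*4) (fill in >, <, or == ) >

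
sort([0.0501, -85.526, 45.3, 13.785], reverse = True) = [45.3, 13.785, 0.0501, -85.526]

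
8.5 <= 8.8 True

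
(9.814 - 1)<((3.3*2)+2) False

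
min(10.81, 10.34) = 10.34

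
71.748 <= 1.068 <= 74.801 False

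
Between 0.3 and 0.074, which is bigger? 0.3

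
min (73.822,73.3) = 73.3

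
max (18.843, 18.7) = 18.843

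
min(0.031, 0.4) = 0.031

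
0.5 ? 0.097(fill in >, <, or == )>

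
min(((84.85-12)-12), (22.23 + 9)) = 31.23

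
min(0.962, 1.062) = 0.962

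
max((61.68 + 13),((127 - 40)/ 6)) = 74.68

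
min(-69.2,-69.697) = -69.697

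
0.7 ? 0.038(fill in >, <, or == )>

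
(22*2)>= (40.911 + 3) True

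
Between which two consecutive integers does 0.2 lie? 0 and 1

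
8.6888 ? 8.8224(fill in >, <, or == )<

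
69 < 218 True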